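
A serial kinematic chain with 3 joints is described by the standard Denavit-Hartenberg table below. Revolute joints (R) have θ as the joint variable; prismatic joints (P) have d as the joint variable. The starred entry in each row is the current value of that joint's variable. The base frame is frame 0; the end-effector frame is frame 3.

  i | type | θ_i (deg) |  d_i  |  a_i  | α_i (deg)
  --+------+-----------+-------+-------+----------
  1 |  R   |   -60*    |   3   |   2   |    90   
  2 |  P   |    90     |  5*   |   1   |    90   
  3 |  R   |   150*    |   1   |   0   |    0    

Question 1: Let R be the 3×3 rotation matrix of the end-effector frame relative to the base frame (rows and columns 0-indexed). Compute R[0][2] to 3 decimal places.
0.500

End-effector z-axis (col 2 of R) = (0.5000,-0.8660,-0.0000)
R[0][2] = 0.5000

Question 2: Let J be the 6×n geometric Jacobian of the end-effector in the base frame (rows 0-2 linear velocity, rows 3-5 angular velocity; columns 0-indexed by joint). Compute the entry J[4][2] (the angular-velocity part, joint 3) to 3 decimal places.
axis z_2 = (0.5000,-0.8660,-0.0000); lever o_n−o_2 = (0.5000,-0.8660,0.0000)
cross product → J_v[:, 2] = (-0.0000,-0.0000,0.0000)
J_ω[:, 2] = z_2
entry J[4][2] = -0.8660

-0.866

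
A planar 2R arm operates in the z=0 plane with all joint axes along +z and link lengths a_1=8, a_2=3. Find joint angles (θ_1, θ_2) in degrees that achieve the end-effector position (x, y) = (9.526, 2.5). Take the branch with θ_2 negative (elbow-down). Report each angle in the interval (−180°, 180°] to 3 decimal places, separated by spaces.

cos θ_2 = (96.9947−8²−3²)/(2·8·3) = 0.4999; θ_2 = -60.0073° (elbow-down)
β = atan2(2.5000,9.5260) = 14.7051°; ψ = atan2(-2.5983,9.4997) = -15.2969°
θ_1 = β − ψ = 30.0020°

30.002 -60.007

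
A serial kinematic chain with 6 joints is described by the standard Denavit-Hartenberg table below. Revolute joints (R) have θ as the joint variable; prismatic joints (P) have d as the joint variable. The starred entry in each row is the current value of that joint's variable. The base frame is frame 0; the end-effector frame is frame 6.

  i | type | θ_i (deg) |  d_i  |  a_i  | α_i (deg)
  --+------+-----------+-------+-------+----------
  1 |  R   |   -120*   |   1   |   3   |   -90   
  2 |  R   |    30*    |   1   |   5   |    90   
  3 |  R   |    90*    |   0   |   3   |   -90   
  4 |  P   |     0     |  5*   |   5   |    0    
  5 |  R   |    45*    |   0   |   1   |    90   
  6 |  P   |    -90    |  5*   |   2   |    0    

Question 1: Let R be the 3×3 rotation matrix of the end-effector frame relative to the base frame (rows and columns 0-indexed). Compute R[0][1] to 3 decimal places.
End-effector y-axis (col 1 of R) = (0.7891,-0.0474,-0.6124)
R[0][1] = 0.7891

0.789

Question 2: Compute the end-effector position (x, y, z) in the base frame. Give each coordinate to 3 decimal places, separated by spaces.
8.395 -11.944 2.449

after link 1: o_1 = (-1.5000, -2.5981, 1.0000)
after link 2: o_2 = (-2.7990, -6.8481, -1.5000)
after link 3: o_3 = (-0.2010, -8.3481, -1.5000)
after link 4: o_4 = (6.2942, -7.0981, 1.0000)
after link 5: o_5 = (7.0834, -7.1454, 0.3876)
after link 6: o_6 = (8.3953, -11.9441, 2.4495)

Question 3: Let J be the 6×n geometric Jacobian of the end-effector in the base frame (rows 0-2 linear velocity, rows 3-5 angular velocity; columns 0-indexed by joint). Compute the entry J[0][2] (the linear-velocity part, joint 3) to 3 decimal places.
2.703

axis z_2 = (-0.2500,-0.4330,0.8660); lever o_n−o_2 = (11.1944,-5.0961,3.9495)
cross product → J_v[:, 2] = (2.7031,10.6820,6.1213)
J_ω[:, 2] = z_2
entry J[0][2] = 2.7031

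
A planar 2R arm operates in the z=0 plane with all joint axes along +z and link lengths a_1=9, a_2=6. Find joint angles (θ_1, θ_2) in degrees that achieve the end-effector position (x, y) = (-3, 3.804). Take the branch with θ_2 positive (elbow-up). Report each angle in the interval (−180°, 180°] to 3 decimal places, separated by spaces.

cos θ_2 = (23.4704−9²−6²)/(2·9·6) = -0.8660; θ_2 = 149.9988° (elbow-up)
β = atan2(3.8040,-3.0000) = 128.2608°; ψ = atan2(3.0001,3.8039) = 38.2625°
θ_1 = β − ψ = 89.9983°

89.998 149.999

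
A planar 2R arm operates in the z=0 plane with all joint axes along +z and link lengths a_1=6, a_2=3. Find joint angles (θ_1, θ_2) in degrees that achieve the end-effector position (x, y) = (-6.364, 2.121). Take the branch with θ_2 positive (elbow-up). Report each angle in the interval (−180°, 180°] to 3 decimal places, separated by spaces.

135.002 90.001

cos θ_2 = (44.9991−6²−3²)/(2·6·3) = -0.0000; θ_2 = 90.0014° (elbow-up)
β = atan2(2.1210,-6.3640) = 161.5678°; ψ = atan2(3.0000,5.9999) = 26.5653°
θ_1 = β − ψ = 135.0024°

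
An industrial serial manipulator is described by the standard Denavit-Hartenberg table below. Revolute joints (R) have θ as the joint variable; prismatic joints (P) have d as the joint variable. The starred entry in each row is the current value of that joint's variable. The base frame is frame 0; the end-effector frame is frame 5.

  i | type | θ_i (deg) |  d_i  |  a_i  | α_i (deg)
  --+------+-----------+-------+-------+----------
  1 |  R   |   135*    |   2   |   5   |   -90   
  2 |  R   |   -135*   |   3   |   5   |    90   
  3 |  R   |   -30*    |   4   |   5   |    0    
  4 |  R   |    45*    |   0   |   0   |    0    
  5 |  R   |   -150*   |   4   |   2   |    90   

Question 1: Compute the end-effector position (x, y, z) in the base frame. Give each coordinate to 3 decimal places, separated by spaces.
5.069 -3.776 1.941

after link 1: o_1 = (-3.5355, 3.5355, 2.0000)
after link 2: o_2 = (-3.1569, -1.0858, 5.5355)
after link 3: o_3 = (2.7760, -3.4831, 5.7690)
after link 4: o_4 = (2.7760, -3.4831, 5.7690)
after link 5: o_5 = (5.0689, -3.7760, 1.9405)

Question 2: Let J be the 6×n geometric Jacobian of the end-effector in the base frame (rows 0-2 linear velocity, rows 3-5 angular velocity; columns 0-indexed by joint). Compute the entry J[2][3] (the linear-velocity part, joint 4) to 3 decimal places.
1.000

axis z_3 = (0.5000,-0.5000,-0.7071); lever o_n−o_3 = (2.2929,-0.2929,-3.8284)
cross product → J_v[:, 3] = (1.7071,0.2929,1.0000)
J_ω[:, 3] = z_3
entry J[2][3] = 1.0000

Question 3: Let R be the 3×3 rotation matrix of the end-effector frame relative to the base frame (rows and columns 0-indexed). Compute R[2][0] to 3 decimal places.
End-effector x-axis (col 0 of R) = (0.1464,0.8536,-0.5000)
R[2][0] = -0.5000

-0.500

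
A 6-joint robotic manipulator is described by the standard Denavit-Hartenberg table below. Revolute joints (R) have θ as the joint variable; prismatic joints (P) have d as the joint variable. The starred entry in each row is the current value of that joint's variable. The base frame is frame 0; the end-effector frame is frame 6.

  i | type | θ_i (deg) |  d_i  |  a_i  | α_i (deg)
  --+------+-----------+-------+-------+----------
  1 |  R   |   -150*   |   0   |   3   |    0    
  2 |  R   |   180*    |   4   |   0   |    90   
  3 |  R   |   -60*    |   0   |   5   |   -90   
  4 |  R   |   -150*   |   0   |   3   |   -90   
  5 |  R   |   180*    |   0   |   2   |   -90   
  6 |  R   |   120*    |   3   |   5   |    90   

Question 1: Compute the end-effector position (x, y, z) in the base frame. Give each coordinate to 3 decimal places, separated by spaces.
-1.433 1.482 5.670

after link 1: o_1 = (-2.5981, -1.5000, 0.0000)
after link 2: o_2 = (-2.5981, -1.5000, 4.0000)
after link 3: o_3 = (-0.4330, -0.2500, -0.3301)
after link 4: o_4 = (-0.8080, -2.1986, 1.9199)
after link 5: o_5 = (-0.5580, -0.8995, 0.4199)
after link 6: o_6 = (-1.4330, 1.4821, 5.6699)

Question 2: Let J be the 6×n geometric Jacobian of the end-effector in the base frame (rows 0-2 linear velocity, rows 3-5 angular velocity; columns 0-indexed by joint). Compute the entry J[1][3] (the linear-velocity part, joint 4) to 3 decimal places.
axis z_3 = (0.7500,0.4330,0.5000); lever o_n−o_3 = (-1.0000,1.7321,6.0000)
cross product → J_v[:, 3] = (1.7321,-5.0000,1.7321)
J_ω[:, 3] = z_3
entry J[1][3] = -5.0000

-5.000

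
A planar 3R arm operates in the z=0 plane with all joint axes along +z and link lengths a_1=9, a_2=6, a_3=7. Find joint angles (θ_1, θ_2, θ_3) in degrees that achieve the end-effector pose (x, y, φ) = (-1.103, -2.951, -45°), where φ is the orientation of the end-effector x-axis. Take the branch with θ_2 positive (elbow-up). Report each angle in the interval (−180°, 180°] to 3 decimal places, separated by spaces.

119.999 135.001 60.000

wrist centre = target − a_3·(cos φ, sin φ) = (-6.0527, 1.9987)
cos θ_2 = (40.6307−9²−6²)/(2·9·6) = -0.7071; θ_2 = 135.0013° (elbow-up)
β = atan2(1.9987,-6.0527) = 161.7257°; ψ = atan2(4.2425,4.7573) = 41.7267°
θ_1 = β − ψ = 119.9990°
θ_3 = φ − θ_1 − θ_2 = 59.9997° (wrapped to (-180°,180°])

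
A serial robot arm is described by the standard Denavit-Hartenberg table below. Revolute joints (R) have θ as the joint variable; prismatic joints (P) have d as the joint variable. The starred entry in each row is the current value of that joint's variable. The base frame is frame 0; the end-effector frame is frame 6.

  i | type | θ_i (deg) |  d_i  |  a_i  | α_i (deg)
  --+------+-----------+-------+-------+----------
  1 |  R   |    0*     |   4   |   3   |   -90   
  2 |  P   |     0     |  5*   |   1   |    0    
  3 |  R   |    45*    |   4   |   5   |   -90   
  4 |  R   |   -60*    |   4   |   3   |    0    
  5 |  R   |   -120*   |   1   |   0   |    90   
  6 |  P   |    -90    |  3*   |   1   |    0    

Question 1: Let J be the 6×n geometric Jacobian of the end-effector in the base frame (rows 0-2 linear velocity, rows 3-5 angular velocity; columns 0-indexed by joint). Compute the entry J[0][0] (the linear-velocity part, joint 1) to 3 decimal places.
-8.598

axis z_0 = ẑ; lever o_n−o_0 = (5.7678,8.5981,-3.4246)
cross product → J_v[:, 0] = (-8.5981,5.7678,0.0000)
J_ω[:, 0] = z_0
entry J[0][0] = -8.5981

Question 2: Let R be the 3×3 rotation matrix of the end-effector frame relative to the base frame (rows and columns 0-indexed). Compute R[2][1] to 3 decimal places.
End-effector y-axis (col 1 of R) = (-0.7071,0.0000,0.7071)
R[2][1] = 0.7071

0.707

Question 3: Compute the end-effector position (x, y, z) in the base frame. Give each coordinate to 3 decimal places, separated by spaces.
after link 1: o_1 = (3.0000, 0.0000, 4.0000)
after link 2: o_2 = (4.0000, 5.0000, 4.0000)
after link 3: o_3 = (7.5355, 9.0000, 0.4645)
after link 4: o_4 = (5.7678, 11.5981, -3.4246)
after link 5: o_5 = (5.0607, 11.5981, -4.1317)
after link 6: o_6 = (5.7678, 8.5981, -3.4246)

5.768 8.598 -3.425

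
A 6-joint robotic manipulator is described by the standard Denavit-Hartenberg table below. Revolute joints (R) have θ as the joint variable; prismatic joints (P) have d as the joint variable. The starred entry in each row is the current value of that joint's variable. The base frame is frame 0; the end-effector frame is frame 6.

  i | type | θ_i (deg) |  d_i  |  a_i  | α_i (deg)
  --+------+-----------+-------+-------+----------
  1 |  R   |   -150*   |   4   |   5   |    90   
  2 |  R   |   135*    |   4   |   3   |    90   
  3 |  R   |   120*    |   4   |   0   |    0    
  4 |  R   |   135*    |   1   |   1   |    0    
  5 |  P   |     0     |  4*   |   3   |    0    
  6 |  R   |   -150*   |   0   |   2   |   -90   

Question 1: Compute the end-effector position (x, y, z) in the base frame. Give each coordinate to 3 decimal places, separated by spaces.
after link 1: o_1 = (-4.3301, -2.5000, 4.0000)
after link 2: o_2 = (-4.4930, 2.0248, 6.1213)
after link 3: o_3 = (-6.9425, 0.6105, 8.9497)
after link 4: o_4 = (-7.2304, -0.6710, 9.4738)
after link 5: o_5 = (-8.7065, -4.8693, 11.7532)
after link 6: o_6 = (-9.9894, -3.3793, 11.3872)

-9.989 -3.379 11.387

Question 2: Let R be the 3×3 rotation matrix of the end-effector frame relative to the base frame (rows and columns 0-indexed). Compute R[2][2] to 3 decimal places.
-0.683

End-effector z-axis (col 2 of R) = (-0.4621,-0.5657,-0.6830)
R[2][2] = -0.6830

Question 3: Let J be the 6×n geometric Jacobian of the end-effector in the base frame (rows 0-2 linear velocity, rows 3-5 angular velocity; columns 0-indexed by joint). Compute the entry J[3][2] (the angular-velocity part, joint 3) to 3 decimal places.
-0.612

axis z_2 = (-0.6124,-0.3536,0.7071); lever o_n−o_2 = (-5.4964,-5.4041,5.2659)
cross product → J_v[:, 2] = (1.9595,-0.6619,1.3660)
J_ω[:, 2] = z_2
entry J[3][2] = -0.6124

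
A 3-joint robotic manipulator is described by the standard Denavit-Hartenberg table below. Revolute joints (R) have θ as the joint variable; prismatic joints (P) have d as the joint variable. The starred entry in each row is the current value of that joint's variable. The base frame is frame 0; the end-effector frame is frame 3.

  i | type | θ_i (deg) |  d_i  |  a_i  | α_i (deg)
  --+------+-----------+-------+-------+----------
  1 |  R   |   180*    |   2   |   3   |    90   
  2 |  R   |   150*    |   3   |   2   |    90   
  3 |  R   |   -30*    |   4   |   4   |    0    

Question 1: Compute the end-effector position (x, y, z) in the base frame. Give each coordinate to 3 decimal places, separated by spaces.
after link 1: o_1 = (-3.0000, 0.0000, 2.0000)
after link 2: o_2 = (-1.2679, 3.0000, 3.0000)
after link 3: o_3 = (-0.2679, 1.0000, 8.1962)

-0.268 1.000 8.196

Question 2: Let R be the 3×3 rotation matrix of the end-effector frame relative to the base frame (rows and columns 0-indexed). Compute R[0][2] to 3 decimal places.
End-effector z-axis (col 2 of R) = (-0.5000,0.0000,0.8660)
R[0][2] = -0.5000

-0.500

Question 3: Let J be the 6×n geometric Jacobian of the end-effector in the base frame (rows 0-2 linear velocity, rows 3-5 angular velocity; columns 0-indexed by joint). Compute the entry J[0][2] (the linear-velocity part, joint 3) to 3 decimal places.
axis z_2 = (-0.5000,0.0000,0.8660); lever o_n−o_2 = (1.0000,-2.0000,5.1962)
cross product → J_v[:, 2] = (1.7321,3.4641,1.0000)
J_ω[:, 2] = z_2
entry J[0][2] = 1.7321

1.732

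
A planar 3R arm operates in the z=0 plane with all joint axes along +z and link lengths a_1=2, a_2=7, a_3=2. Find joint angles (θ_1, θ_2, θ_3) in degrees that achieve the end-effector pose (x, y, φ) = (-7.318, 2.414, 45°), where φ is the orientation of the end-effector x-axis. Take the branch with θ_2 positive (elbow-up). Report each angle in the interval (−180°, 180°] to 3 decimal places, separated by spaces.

wrist centre = target − a_3·(cos φ, sin φ) = (-8.7322, 0.9998)
cos θ_2 = (77.2511−2²−7²)/(2·2·7) = 0.8661; θ_2 = 29.9901° (elbow-up)
β = atan2(0.9998,-8.7322) = 173.4684°; ψ = atan2(3.4990,8.0628) = 23.4591°
θ_1 = β − ψ = 150.0093°
θ_3 = φ − θ_1 − θ_2 = -134.9994° (wrapped to (-180°,180°])

150.009 29.990 -134.999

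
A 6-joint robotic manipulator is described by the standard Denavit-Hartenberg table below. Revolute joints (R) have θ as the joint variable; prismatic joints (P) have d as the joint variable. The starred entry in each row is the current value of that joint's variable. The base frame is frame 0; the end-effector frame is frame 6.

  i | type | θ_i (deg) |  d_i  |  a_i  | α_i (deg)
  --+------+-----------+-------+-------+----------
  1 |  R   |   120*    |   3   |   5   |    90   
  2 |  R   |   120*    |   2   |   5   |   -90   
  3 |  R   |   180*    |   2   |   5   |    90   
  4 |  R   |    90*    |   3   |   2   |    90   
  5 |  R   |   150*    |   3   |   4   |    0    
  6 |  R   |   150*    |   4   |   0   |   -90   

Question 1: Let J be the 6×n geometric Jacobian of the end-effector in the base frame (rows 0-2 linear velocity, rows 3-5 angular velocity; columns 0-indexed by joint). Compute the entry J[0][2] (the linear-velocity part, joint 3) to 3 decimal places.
axis z_2 = (0.4330,-0.7500,-0.5000); lever o_n−o_2 = (-7.0981,2.2942,-10.6603)
cross product → J_v[:, 2] = (9.1423,8.1651,-4.3301)
J_ω[:, 2] = z_2
entry J[0][2] = 9.1423

9.142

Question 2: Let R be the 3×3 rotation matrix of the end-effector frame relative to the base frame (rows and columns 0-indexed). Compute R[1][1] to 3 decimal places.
-0.433

End-effector y-axis (col 1 of R) = (0.2500,-0.4330,0.8660)
R[1][1] = -0.4330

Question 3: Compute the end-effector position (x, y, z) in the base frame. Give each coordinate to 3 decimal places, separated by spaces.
after link 1: o_1 = (-2.5000, 4.3301, 3.0000)
after link 2: o_2 = (0.4821, 3.1651, 7.3301)
after link 3: o_3 = (0.0981, 3.8301, 2.0000)
after link 4: o_4 = (-1.6340, 0.8301, 1.0000)
after link 5: o_5 = (-5.6160, 3.7272, 0.1340)
after link 6: o_6 = (-6.6160, 5.4593, -3.3301)

-6.616 5.459 -3.330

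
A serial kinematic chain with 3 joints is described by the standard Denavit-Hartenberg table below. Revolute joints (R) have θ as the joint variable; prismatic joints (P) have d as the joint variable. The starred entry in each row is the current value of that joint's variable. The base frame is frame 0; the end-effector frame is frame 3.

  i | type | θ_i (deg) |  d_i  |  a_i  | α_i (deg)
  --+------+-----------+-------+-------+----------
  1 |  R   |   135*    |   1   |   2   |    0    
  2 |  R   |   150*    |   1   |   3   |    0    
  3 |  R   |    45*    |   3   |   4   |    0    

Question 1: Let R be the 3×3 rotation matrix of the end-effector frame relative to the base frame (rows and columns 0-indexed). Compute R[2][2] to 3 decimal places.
End-effector z-axis (col 2 of R) = (0.0000,0.0000,1.0000)
R[2][2] = 1.0000

1.000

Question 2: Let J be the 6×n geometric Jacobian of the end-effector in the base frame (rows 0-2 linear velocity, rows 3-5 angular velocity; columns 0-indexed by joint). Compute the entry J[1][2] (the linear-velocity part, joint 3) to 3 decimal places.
axis z_2 = (0.0000,0.0000,1.0000); lever o_n−o_2 = (3.4641,-2.0000,3.0000)
cross product → J_v[:, 2] = (2.0000,3.4641,-0.0000)
J_ω[:, 2] = z_2
entry J[1][2] = 3.4641

3.464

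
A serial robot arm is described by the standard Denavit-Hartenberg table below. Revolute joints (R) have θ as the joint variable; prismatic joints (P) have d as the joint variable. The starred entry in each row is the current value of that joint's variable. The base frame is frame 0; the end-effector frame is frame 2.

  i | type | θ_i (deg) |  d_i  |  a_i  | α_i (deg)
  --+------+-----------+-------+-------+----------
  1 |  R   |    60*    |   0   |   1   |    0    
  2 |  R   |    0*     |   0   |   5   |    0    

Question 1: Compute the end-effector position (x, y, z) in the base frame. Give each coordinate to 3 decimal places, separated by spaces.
after link 1: o_1 = (0.5000, 0.8660, 0.0000)
after link 2: o_2 = (3.0000, 5.1962, 0.0000)

3.000 5.196 0.000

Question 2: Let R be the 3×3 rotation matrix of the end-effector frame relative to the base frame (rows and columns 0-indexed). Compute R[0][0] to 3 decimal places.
0.500

End-effector x-axis (col 0 of R) = (0.5000,0.8660,0.0000)
R[0][0] = 0.5000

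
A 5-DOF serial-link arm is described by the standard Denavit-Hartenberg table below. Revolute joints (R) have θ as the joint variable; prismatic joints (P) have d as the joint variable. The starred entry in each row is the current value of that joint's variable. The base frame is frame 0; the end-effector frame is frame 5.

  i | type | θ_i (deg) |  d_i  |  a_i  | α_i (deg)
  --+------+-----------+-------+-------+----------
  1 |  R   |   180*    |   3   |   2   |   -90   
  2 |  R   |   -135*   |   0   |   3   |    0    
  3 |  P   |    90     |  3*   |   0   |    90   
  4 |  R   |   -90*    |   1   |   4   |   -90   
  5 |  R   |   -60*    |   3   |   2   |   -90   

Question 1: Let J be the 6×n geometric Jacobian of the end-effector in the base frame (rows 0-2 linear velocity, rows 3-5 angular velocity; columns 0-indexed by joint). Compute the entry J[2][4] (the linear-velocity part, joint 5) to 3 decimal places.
-0.707

axis z_4 = (-0.7071,0.0000,0.7071); lever o_n−o_4 = (-0.8966,1.0000,3.3461)
cross product → J_v[:, 4] = (-0.7071,1.7321,-0.7071)
J_ω[:, 4] = z_4
entry J[2][4] = -0.7071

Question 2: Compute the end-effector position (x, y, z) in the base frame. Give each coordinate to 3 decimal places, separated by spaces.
-0.068 2.000 9.174

after link 1: o_1 = (-2.0000, 0.0000, 3.0000)
after link 2: o_2 = (0.1213, 0.0000, 5.1213)
after link 3: o_3 = (0.1213, -3.0000, 5.1213)
after link 4: o_4 = (0.8284, 1.0000, 5.8284)
after link 5: o_5 = (-0.0681, 2.0000, 9.1745)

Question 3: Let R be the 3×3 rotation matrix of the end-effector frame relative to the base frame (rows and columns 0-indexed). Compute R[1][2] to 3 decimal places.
End-effector z-axis (col 2 of R) = (-0.3536,0.8660,-0.3536)
R[1][2] = 0.8660

0.866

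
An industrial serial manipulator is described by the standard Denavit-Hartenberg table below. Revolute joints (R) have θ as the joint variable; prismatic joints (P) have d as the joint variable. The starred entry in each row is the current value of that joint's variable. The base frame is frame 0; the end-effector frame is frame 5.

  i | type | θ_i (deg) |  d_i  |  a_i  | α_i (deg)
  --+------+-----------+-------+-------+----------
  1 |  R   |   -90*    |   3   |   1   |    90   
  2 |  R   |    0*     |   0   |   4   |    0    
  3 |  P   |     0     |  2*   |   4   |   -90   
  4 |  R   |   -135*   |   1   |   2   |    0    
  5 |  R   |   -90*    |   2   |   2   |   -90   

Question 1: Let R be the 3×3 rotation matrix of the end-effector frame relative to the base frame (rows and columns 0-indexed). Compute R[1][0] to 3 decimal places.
End-effector x-axis (col 0 of R) = (0.7071,0.7071,0.0000)
R[1][0] = 0.7071

0.707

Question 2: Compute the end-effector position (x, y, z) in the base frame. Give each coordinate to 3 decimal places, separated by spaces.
-2.000 -6.172 6.000

after link 1: o_1 = (0.0000, -1.0000, 3.0000)
after link 2: o_2 = (0.0000, -5.0000, 3.0000)
after link 3: o_3 = (-2.0000, -9.0000, 3.0000)
after link 4: o_4 = (-3.4142, -7.5858, 4.0000)
after link 5: o_5 = (-2.0000, -6.1716, 6.0000)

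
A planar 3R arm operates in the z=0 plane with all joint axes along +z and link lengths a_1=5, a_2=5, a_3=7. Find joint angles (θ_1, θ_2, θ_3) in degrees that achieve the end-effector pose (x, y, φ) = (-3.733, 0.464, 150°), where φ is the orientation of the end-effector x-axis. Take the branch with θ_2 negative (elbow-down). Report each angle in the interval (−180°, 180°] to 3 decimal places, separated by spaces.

wrist centre = target − a_3·(cos φ, sin φ) = (2.3292, -3.0360)
cos θ_2 = (14.6424−5²−5²)/(2·5·5) = -0.7072; θ_2 = -135.0037° (elbow-down)
β = atan2(-3.0360,2.3292) = -52.5051°; ψ = atan2(-3.5353,1.4642) = -67.5019°
θ_1 = β − ψ = 14.9968°
θ_3 = φ − θ_1 − θ_2 = -89.9931° (wrapped to (-180°,180°])

14.997 -135.004 -89.993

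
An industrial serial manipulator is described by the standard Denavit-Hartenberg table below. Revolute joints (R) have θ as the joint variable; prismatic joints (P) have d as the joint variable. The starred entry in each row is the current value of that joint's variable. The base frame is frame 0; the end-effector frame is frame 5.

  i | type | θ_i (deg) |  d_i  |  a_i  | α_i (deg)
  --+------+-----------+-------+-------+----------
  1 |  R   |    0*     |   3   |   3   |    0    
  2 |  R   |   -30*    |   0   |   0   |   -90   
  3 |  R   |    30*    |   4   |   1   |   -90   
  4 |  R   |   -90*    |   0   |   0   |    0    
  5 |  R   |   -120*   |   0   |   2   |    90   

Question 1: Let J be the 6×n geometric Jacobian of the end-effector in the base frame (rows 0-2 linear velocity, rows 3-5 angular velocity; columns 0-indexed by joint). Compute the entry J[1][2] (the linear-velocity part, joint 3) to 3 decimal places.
axis z_2 = (0.5000,0.8660,0.0000); lever o_n−o_2 = (0.9510,2.9151,0.3660)
cross product → J_v[:, 2] = (0.3170,-0.1830,0.6340)
J_ω[:, 2] = z_2
entry J[1][2] = -0.1830

-0.183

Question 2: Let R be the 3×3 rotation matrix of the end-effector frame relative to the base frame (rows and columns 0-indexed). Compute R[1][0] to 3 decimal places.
End-effector x-axis (col 0 of R) = (-0.8995,-0.0580,0.4330)
R[1][0] = -0.0580

-0.058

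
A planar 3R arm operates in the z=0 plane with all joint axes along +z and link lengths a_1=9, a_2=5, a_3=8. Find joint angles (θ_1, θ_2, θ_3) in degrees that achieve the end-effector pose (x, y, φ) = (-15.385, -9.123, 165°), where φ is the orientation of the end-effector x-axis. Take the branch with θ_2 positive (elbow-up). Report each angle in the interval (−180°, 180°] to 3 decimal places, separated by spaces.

wrist centre = target − a_3·(cos φ, sin φ) = (-7.6576, -11.1936)
cos θ_2 = (183.9344−9²−5²)/(2·9·5) = 0.8659; θ_2 = 30.0101° (elbow-up)
β = atan2(-11.1936,-7.6576) = -124.3763°; ψ = atan2(2.5008,13.3297) = 10.6257°
θ_1 = β − ψ = -135.0020°
θ_3 = φ − θ_1 − θ_2 = -90.0081° (wrapped to (-180°,180°])

-135.002 30.010 -90.008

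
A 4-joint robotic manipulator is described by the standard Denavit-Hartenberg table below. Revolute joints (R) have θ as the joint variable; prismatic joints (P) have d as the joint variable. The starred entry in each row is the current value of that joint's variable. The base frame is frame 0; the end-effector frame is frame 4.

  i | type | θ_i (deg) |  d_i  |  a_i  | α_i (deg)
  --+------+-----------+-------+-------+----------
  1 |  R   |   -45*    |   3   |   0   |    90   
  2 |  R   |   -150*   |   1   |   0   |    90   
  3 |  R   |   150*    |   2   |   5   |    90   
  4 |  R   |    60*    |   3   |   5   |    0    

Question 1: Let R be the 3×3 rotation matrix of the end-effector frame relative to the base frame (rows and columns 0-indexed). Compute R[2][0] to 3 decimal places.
0.967

End-effector x-axis (col 0 of R) = (-0.2178,-0.1358,0.9665)
R[2][0] = 0.9665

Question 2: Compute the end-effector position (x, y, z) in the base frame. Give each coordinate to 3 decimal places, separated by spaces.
-4.375 -6.017 10.980

after link 1: o_1 = (0.0000, 0.0000, 3.0000)
after link 2: o_2 = (-0.7071, -0.7071, 3.0000)
after link 3: o_3 = (-0.5303, -4.4194, 6.8971)
after link 4: o_4 = (-4.3750, -6.0168, 10.9796)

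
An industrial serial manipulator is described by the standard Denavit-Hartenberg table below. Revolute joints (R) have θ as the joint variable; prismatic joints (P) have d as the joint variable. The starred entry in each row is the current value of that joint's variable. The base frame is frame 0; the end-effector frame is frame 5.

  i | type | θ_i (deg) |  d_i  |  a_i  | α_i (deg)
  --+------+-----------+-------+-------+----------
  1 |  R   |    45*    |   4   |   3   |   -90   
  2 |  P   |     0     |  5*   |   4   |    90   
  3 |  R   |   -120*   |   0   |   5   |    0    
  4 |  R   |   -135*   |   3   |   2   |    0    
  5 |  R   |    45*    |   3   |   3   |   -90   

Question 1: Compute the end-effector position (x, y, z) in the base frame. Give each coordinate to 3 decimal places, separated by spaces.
after link 1: o_1 = (2.1213, 2.1213, 4.0000)
after link 2: o_2 = (1.4142, 8.4853, 4.0000)
after link 3: o_3 = (2.7083, 3.6557, 4.0000)
after link 4: o_4 = (0.9763, 4.6557, 7.0000)
after link 5: o_5 = (-1.9215, 3.8792, 10.0000)

-1.922 3.879 10.000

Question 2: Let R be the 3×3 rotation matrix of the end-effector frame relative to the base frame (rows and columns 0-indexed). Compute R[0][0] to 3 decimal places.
End-effector x-axis (col 0 of R) = (-0.9659,-0.2588,0.0000)
R[0][0] = -0.9659

-0.966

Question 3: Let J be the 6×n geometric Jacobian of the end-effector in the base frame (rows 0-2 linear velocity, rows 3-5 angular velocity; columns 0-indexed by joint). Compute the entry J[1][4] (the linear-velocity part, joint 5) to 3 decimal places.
axis z_4 = (0.0000,0.0000,1.0000); lever o_n−o_4 = (-2.8978,-0.7765,3.0000)
cross product → J_v[:, 4] = (0.7765,-2.8978,0.0000)
J_ω[:, 4] = z_4
entry J[1][4] = -2.8978

-2.898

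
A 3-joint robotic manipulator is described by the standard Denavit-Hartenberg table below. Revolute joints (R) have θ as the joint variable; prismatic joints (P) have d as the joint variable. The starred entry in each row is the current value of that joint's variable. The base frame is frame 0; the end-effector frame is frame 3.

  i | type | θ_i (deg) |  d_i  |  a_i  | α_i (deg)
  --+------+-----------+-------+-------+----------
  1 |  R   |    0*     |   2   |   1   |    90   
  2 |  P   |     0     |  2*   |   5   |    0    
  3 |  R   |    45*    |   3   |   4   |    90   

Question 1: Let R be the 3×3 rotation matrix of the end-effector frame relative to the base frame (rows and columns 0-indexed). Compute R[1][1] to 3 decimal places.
End-effector y-axis (col 1 of R) = (-0.0000,-1.0000,0.0000)
R[1][1] = -1.0000

-1.000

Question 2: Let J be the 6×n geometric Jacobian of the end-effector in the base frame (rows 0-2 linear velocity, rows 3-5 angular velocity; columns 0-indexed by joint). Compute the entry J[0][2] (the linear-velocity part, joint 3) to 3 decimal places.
axis z_2 = (0.0000,-1.0000,0.0000); lever o_n−o_2 = (2.8284,-3.0000,2.8284)
cross product → J_v[:, 2] = (-2.8284,0.0000,2.8284)
J_ω[:, 2] = z_2
entry J[0][2] = -2.8284

-2.828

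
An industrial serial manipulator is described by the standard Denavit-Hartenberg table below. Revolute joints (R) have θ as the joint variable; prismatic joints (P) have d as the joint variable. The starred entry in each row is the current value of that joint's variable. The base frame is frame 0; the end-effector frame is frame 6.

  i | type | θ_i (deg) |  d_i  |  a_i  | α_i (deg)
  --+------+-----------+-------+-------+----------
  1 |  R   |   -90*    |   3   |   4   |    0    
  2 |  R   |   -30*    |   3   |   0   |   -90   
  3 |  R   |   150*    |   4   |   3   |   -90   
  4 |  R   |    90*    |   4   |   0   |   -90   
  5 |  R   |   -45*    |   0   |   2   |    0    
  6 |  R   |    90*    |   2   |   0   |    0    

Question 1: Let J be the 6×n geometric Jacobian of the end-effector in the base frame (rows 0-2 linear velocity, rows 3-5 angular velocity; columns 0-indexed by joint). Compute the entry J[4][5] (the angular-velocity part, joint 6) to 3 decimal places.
-0.750

axis z_5 = (-0.4330,-0.7500,0.5000); lever o_n−o_5 = (-0.8660,-1.5000,1.0000)
cross product → J_v[:, 5] = (0.0000,0.0000,0.0000)
J_ω[:, 5] = z_5
entry J[4][5] = -0.7500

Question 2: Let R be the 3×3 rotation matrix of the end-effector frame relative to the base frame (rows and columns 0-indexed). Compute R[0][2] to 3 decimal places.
-0.433

End-effector z-axis (col 2 of R) = (-0.4330,-0.7500,0.5000)
R[0][2] = -0.4330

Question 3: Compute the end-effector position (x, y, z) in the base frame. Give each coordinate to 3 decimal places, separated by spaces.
after link 1: o_1 = (0.0000, -4.0000, 3.0000)
after link 2: o_2 = (0.0000, -4.0000, 6.0000)
after link 3: o_3 = (4.7631, -3.7500, 4.5000)
after link 4: o_4 = (5.7631, -2.0179, 7.9641)
after link 5: o_5 = (4.8919, -0.6985, 9.1888)
after link 6: o_6 = (4.0259, -2.1985, 10.1888)

4.026 -2.198 10.189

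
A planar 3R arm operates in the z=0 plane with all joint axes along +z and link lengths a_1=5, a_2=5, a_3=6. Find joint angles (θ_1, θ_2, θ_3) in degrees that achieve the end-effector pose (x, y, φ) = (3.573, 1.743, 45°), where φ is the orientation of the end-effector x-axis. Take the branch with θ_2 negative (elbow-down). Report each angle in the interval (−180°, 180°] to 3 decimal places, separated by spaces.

-29.995 -150.005 -135.000

wrist centre = target − a_3·(cos φ, sin φ) = (-0.6696, -2.4996)
cos θ_2 = (6.6966−5²−5²)/(2·5·5) = -0.8661; θ_2 = -150.0048° (elbow-down)
β = atan2(-2.4996,-0.6696) = -104.9971°; ψ = atan2(-2.4996,0.6697) = -75.0024°
θ_1 = β − ψ = -29.9947°
θ_3 = φ − θ_1 − θ_2 = -135.0005° (wrapped to (-180°,180°])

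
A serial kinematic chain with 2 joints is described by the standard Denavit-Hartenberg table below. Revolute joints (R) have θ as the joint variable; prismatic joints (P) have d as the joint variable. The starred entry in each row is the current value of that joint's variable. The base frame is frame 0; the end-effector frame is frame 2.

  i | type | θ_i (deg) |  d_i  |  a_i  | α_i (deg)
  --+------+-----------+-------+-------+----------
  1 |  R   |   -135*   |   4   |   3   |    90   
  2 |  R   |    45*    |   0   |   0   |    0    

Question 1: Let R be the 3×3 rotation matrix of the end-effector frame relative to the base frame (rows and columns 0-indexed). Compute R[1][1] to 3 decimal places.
End-effector y-axis (col 1 of R) = (0.5000,0.5000,0.7071)
R[1][1] = 0.5000

0.500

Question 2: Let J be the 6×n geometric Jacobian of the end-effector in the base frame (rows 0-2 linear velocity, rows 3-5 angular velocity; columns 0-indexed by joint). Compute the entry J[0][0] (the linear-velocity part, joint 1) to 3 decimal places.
2.121

axis z_0 = ẑ; lever o_n−o_0 = (-2.1213,-2.1213,4.0000)
cross product → J_v[:, 0] = (2.1213,-2.1213,0.0000)
J_ω[:, 0] = z_0
entry J[0][0] = 2.1213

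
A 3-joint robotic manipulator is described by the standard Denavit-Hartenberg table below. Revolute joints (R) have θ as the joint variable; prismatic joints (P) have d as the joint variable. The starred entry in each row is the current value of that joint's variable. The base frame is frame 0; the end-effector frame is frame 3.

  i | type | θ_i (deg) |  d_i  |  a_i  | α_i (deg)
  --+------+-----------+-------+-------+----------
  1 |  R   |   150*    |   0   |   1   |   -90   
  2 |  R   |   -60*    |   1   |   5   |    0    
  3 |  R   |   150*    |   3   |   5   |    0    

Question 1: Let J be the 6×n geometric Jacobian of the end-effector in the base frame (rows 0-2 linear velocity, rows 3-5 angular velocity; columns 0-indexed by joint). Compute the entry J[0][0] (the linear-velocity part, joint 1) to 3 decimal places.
1.714

axis z_0 = ẑ; lever o_n−o_0 = (-5.0311,-1.7141,-0.6699)
cross product → J_v[:, 0] = (1.7141,-5.0311,0.0000)
J_ω[:, 0] = z_0
entry J[0][0] = 1.7141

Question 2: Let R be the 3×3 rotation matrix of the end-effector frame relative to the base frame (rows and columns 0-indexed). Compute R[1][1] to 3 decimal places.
-0.500

End-effector y-axis (col 1 of R) = (0.8660,-0.5000,0.0000)
R[1][1] = -0.5000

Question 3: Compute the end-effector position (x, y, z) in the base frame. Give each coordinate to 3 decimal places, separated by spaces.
after link 1: o_1 = (-0.8660, 0.5000, 0.0000)
after link 2: o_2 = (-3.5311, 0.8840, 4.3301)
after link 3: o_3 = (-5.0311, -1.7141, -0.6699)

-5.031 -1.714 -0.670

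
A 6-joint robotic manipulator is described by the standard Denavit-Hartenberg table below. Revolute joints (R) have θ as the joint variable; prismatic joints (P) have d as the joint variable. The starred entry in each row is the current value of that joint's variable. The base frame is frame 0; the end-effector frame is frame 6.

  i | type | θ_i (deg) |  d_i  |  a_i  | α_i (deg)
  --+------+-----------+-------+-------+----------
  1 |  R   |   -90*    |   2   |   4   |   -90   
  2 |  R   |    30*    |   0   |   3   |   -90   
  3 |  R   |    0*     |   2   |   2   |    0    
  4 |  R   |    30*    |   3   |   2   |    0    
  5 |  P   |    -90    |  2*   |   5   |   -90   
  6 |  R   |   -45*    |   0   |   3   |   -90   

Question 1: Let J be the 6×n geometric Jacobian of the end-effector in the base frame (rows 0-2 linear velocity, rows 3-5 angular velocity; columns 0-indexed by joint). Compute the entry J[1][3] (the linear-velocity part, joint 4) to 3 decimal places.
-4.475

axis z_3 = (0.0000,0.5000,-0.8660); lever o_n−o_3 = (5.1672,-1.0230,-8.8136)
cross product → J_v[:, 3] = (-5.2927,-4.4750,-2.5836)
J_ω[:, 3] = z_3
entry J[1][3] = -4.4750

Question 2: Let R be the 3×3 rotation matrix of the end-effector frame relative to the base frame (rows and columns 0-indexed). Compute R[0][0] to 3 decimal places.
0.612

End-effector x-axis (col 0 of R) = (0.6124,0.0474,-0.7891)
R[0][0] = 0.6124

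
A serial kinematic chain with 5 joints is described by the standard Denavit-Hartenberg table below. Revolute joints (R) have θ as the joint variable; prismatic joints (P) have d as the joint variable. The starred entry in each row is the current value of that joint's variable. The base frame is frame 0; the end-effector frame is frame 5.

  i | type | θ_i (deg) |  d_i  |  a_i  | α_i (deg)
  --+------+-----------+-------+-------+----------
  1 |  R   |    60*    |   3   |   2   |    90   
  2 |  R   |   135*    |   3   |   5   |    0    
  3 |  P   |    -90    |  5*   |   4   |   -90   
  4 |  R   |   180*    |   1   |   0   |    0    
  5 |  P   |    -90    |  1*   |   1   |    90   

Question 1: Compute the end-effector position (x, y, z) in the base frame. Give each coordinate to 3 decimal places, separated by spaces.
6.002 -3.605 10.778

after link 1: o_1 = (1.0000, 1.7321, 3.0000)
after link 2: o_2 = (1.8303, -2.8298, 6.5355)
after link 3: o_3 = (7.5746, -2.8803, 9.3640)
after link 4: o_4 = (7.2211, -3.4927, 10.0711)
after link 5: o_5 = (6.0015, -3.6051, 10.7782)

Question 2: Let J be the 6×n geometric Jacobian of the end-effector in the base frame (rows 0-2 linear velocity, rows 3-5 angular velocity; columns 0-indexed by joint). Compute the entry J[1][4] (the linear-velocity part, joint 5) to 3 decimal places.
prismatic axis z_4 = (-0.3536,-0.6124,0.7071)
J_v[:, 4] = z_4; J_ω[:, 4] = (0,0,0)
entry J[1][4] = -0.6124

-0.612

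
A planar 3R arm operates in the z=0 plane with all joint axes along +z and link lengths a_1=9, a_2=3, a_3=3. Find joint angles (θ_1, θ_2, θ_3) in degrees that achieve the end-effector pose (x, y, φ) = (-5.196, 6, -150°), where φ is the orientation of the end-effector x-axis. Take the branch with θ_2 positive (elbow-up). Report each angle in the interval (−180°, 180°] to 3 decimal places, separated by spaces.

89.999 120.001 0.000

wrist centre = target − a_3·(cos φ, sin φ) = (-2.5979, 7.5000)
cos θ_2 = (62.9992−9²−3²)/(2·9·3) = -0.5000; θ_2 = 120.0010° (elbow-up)
β = atan2(7.5000,-2.5979) = 109.1056°; ψ = atan2(2.5981,7.5000) = 19.1065°
θ_1 = β − ψ = 89.9990°
θ_3 = φ − θ_1 − θ_2 = 0.0000° (wrapped to (-180°,180°])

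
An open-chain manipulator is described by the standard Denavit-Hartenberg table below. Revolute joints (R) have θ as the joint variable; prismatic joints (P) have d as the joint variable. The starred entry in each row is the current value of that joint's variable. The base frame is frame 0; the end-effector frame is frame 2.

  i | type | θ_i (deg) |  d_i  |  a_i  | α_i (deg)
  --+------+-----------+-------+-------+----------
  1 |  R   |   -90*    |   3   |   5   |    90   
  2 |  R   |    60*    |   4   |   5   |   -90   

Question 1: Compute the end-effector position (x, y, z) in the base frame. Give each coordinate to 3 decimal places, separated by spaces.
after link 1: o_1 = (0.0000, -5.0000, 3.0000)
after link 2: o_2 = (-4.0000, -7.5000, 7.3301)

-4.000 -7.500 7.330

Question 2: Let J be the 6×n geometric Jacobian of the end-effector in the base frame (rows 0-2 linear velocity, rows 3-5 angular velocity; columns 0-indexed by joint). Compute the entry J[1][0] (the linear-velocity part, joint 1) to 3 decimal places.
axis z_0 = ẑ; lever o_n−o_0 = (-4.0000,-7.5000,7.3301)
cross product → J_v[:, 0] = (7.5000,-4.0000,0.0000)
J_ω[:, 0] = z_0
entry J[1][0] = -4.0000

-4.000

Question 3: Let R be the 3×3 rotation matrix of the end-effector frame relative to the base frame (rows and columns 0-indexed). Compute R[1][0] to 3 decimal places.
End-effector x-axis (col 0 of R) = (0.0000,-0.5000,0.8660)
R[1][0] = -0.5000

-0.500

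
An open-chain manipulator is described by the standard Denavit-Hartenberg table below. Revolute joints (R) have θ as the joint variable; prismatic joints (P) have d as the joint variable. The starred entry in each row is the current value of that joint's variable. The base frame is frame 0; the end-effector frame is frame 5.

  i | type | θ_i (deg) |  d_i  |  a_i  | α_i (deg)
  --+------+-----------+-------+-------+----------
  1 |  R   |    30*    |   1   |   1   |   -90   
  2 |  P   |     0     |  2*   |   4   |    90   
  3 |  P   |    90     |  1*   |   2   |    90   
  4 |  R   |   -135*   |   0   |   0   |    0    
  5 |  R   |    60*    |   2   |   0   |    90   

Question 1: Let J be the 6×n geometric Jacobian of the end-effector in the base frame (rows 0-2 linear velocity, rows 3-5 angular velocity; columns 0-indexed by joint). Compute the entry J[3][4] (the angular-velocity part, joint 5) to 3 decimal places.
axis z_4 = (0.8660,0.5000,0.0000); lever o_n−o_4 = (1.7321,1.0000,0.0000)
cross product → J_v[:, 4] = (-0.0000,0.0000,0.0000)
J_ω[:, 4] = z_4
entry J[3][4] = 0.8660

0.866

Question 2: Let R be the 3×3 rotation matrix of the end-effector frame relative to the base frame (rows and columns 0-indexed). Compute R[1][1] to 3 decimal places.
End-effector y-axis (col 1 of R) = (0.8660,0.5000,0.0000)
R[1][1] = 0.5000

0.500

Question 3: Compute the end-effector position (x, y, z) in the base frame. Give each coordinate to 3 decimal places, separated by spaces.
after link 1: o_1 = (0.8660, 0.5000, 1.0000)
after link 2: o_2 = (3.3301, 4.2321, 1.0000)
after link 3: o_3 = (2.3301, 5.9641, 2.0000)
after link 4: o_4 = (2.3301, 5.9641, 2.0000)
after link 5: o_5 = (4.0622, 6.9641, 2.0000)

4.062 6.964 2.000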